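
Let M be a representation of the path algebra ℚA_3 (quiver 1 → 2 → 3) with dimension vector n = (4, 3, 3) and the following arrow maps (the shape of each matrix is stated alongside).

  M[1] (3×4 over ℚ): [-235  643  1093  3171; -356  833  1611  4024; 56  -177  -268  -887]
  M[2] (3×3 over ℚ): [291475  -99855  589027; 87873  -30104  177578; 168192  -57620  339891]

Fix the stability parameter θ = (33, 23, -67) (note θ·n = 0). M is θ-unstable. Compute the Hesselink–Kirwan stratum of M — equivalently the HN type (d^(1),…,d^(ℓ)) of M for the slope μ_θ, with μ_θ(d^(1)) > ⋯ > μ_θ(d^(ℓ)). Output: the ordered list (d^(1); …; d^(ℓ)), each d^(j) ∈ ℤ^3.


Via rank(M_{q-1}∘⋯∘M_p): M ≅ I[1,1], I[1,3]^3.
μ_θ-semistable layers: μ^(1)=33; μ^(2)=-11/3

((1, 0, 0); (3, 3, 3))


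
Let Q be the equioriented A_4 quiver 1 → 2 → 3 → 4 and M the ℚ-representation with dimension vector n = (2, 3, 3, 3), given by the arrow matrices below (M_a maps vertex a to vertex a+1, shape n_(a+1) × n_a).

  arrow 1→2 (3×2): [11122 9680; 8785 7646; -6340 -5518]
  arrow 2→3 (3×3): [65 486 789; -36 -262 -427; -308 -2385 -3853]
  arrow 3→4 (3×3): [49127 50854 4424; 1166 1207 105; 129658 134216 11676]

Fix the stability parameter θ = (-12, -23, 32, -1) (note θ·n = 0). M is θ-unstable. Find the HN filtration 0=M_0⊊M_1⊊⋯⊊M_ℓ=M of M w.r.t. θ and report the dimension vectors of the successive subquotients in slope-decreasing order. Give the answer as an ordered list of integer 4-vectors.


Interval decomposition of M: I[1,4]^2, I[2,3], I[4,4].
HN type (ℓ=5): μ^(1)=32; μ^(2)=31/2; μ^(3)=-1; μ^(4)=-35/2; μ^(5)=-23

((0, 0, 1, 0); (0, 0, 2, 2); (0, 0, 0, 1); (2, 2, 0, 0); (0, 1, 0, 0))


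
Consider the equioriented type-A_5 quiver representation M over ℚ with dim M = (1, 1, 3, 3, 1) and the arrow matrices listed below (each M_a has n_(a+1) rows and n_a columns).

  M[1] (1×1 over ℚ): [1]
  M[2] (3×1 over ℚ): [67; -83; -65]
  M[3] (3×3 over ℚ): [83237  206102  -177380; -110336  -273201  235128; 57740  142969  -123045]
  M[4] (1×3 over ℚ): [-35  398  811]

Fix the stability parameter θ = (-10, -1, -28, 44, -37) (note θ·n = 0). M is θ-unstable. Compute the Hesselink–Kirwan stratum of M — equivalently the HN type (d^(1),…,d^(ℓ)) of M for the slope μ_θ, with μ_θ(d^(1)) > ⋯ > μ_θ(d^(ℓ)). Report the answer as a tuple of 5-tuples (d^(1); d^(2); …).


Interval decomposition of M: I[1,5], I[3,4]^2.
HN type (ℓ=4): μ^(1)=44; μ^(2)=7/2; μ^(3)=-13; μ^(4)=-28

((0, 0, 0, 2, 0); (0, 0, 0, 1, 1); (1, 1, 1, 0, 0); (0, 0, 2, 0, 0))


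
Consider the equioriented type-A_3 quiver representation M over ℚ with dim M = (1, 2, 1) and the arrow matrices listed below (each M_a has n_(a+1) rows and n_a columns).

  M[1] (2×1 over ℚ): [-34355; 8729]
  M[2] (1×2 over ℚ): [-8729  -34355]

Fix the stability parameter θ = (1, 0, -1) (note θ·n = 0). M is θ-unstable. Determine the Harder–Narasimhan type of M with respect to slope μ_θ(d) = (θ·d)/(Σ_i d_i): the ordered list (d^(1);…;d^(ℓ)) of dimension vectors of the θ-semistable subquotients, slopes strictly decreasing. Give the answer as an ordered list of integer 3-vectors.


Via rank(M_{q-1}∘⋯∘M_p): M ≅ I[1,2], I[2,3].
μ_θ-semistable layers: μ^(1)=1/2; μ^(2)=-1/2

((1, 1, 0); (0, 1, 1))


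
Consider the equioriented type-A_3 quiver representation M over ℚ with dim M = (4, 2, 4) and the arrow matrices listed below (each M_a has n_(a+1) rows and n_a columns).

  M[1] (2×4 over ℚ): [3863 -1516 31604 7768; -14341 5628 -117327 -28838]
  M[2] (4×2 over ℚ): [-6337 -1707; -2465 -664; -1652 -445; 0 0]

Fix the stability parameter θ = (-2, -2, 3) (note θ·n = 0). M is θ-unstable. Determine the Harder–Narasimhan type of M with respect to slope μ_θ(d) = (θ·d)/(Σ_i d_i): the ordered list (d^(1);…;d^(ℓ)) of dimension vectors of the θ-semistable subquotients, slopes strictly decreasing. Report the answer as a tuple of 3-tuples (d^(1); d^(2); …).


Barcode: M ≅ I[1,1]^2, I[1,3]^2, I[3,3]^2. HN layers by μ_θ (2 steps, strictly decreasing):
  μ^(1)=3; μ^(2)=-2

((0, 0, 4); (4, 2, 0))


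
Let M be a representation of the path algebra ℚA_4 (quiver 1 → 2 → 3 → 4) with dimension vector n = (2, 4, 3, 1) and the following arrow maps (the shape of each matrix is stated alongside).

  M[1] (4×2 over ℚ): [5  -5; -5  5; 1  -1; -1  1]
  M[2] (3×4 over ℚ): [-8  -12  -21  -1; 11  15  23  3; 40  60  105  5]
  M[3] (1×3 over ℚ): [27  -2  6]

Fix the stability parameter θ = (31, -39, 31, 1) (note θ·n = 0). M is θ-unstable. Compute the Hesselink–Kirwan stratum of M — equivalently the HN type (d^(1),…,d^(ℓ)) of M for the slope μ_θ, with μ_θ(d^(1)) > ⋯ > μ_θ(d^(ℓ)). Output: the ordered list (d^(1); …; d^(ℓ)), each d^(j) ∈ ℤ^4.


Via rank(M_{q-1}∘⋯∘M_p): M ≅ I[1,1], I[1,2], I[2,2], I[2,3], I[2,4], I[3,3].
μ_θ-semistable layers: μ^(1)=31; μ^(2)=16; μ^(3)=-4; μ^(4)=-39

((1, 0, 2, 0); (0, 0, 1, 1); (1, 1, 0, 0); (0, 3, 0, 0))


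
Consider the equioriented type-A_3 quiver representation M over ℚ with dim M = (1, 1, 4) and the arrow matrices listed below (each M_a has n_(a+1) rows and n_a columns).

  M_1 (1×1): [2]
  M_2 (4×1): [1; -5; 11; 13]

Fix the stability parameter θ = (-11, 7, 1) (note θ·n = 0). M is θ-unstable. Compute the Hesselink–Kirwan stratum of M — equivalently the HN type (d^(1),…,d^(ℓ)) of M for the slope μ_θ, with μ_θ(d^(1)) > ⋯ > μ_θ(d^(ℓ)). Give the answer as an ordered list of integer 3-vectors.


Interval decomposition of M: I[1,3], I[3,3]^3.
HN type (ℓ=3): μ^(1)=4; μ^(2)=1; μ^(3)=-11

((0, 1, 1); (0, 0, 3); (1, 0, 0))


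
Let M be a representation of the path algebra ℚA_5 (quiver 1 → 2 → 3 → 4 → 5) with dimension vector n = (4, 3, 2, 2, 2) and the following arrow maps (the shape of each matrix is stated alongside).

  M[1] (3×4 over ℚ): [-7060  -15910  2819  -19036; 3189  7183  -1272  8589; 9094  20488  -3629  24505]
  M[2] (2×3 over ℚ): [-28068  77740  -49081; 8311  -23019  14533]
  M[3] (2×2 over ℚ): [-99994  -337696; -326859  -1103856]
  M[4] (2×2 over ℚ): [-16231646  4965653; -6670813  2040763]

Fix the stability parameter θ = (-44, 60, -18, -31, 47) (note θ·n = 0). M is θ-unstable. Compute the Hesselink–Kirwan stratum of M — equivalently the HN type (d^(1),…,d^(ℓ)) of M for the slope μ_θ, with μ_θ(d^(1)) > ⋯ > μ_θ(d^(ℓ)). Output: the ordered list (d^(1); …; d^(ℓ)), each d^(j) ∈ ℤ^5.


Barcode: M ≅ I[1,1], I[1,2], I[1,3], I[1,5], I[4,5]. HN layers by μ_θ (6 steps, strictly decreasing):
  μ^(1)=60; μ^(2)=47; μ^(3)=21; μ^(4)=11/3; μ^(5)=-31; μ^(6)=-44

((0, 1, 0, 0, 0); (0, 0, 0, 0, 2); (0, 1, 1, 0, 0); (0, 1, 1, 1, 0); (0, 0, 0, 1, 0); (4, 0, 0, 0, 0))


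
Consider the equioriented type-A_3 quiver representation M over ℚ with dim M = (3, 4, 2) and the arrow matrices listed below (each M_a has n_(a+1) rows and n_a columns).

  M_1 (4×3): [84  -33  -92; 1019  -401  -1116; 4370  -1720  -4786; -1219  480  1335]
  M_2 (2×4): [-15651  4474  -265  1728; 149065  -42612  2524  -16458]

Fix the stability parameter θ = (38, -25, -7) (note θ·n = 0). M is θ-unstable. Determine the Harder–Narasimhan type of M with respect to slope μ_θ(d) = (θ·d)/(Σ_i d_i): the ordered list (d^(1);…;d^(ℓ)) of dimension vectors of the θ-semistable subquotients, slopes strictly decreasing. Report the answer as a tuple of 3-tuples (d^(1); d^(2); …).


Via rank(M_{q-1}∘⋯∘M_p): M ≅ I[1,2], I[1,3]^2, I[2,2].
μ_θ-semistable layers: μ^(1)=13/2; μ^(2)=2; μ^(3)=-25

((1, 1, 0); (2, 2, 2); (0, 1, 0))


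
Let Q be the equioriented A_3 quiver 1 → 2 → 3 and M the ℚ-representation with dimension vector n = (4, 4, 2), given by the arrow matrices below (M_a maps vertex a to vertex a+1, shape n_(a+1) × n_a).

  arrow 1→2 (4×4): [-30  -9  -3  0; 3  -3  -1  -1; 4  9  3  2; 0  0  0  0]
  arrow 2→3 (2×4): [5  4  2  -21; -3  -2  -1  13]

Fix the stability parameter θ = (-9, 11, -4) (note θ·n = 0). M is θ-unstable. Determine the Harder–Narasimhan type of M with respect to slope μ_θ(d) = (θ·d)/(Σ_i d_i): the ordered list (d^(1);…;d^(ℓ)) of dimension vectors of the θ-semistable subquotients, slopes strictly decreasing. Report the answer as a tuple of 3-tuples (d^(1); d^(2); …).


Via rank(M_{q-1}∘⋯∘M_p): M ≅ I[1,1]^2, I[1,2], I[1,3], I[2,2], I[2,3].
μ_θ-semistable layers: μ^(1)=11; μ^(2)=7/2; μ^(3)=-9

((0, 2, 0); (0, 2, 2); (4, 0, 0))


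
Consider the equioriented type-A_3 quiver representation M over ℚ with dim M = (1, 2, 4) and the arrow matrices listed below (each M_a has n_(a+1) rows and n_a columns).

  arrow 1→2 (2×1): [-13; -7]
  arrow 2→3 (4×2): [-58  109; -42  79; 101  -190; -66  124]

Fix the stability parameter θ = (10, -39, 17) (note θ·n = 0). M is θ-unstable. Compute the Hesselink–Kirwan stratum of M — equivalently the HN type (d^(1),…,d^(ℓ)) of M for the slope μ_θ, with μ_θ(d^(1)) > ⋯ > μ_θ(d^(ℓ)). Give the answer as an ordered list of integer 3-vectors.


Via rank(M_{q-1}∘⋯∘M_p): M ≅ I[1,3], I[2,3], I[3,3]^2.
μ_θ-semistable layers: μ^(1)=17; μ^(2)=-29/2; μ^(3)=-39

((0, 0, 4); (1, 1, 0); (0, 1, 0))


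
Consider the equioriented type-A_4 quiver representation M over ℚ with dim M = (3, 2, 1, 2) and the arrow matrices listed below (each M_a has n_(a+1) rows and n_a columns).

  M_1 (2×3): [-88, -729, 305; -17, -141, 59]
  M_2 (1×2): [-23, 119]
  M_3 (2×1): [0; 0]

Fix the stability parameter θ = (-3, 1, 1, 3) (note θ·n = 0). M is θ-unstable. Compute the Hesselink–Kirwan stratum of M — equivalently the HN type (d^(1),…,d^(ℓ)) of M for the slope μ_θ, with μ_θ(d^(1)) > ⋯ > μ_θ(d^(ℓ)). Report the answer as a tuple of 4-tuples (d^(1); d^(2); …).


Via rank(M_{q-1}∘⋯∘M_p): M ≅ I[1,1], I[1,2], I[1,3], I[4,4]^2.
μ_θ-semistable layers: μ^(1)=3; μ^(2)=1; μ^(3)=-3

((0, 0, 0, 2); (0, 2, 1, 0); (3, 0, 0, 0))


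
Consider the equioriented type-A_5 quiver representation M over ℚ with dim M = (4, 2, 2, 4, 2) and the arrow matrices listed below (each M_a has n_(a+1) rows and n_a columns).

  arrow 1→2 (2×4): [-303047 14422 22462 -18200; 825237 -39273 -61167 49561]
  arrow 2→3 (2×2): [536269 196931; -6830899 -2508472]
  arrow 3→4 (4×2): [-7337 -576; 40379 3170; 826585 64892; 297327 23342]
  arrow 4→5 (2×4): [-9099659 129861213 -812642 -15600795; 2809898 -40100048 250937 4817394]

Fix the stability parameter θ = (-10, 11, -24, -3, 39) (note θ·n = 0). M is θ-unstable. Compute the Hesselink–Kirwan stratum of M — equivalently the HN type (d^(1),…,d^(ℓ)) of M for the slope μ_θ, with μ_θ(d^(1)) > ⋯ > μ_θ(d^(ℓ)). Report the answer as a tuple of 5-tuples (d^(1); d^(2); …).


Via rank(M_{q-1}∘⋯∘M_p): M ≅ I[1,1]^2, I[1,4], I[1,5], I[4,4], I[4,5].
μ_θ-semistable layers: μ^(1)=39; μ^(2)=-3; μ^(3)=-13/2; μ^(4)=-10

((0, 0, 0, 0, 2); (0, 0, 0, 4, 0); (0, 2, 2, 0, 0); (4, 0, 0, 0, 0))


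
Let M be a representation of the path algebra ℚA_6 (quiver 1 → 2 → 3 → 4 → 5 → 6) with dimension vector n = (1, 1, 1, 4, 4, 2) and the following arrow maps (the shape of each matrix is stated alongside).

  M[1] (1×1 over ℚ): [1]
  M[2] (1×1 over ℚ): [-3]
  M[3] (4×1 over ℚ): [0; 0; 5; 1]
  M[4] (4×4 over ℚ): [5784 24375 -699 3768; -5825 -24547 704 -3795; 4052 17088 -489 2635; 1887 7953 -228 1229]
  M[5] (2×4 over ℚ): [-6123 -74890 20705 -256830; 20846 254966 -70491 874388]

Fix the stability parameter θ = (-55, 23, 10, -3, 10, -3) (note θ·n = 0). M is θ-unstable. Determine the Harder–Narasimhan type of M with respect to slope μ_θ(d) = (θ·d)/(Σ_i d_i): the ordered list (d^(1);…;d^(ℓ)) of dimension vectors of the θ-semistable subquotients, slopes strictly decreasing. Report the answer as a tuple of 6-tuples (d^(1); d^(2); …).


Interval decomposition of M: I[1,6], I[4,4], I[4,5], I[4,6], I[5,5].
HN type (ℓ=5): μ^(1)=10; μ^(2)=37/5; μ^(3)=7/2; μ^(4)=-3; μ^(5)=-55

((0, 0, 0, 0, 2, 0); (0, 1, 1, 1, 1, 1); (0, 0, 0, 0, 1, 1); (0, 0, 0, 3, 0, 0); (1, 0, 0, 0, 0, 0))


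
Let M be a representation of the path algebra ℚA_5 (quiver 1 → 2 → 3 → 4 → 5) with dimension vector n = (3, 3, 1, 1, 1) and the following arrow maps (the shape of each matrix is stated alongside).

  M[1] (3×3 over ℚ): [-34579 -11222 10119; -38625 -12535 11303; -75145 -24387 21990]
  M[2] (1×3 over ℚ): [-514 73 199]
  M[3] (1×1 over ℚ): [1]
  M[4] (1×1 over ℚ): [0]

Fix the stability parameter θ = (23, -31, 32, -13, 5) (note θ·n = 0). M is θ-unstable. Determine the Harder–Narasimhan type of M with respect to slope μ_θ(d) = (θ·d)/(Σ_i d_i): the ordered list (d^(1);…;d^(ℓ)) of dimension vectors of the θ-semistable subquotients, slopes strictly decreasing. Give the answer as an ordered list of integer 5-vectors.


Via rank(M_{q-1}∘⋯∘M_p): M ≅ I[1,2]^2, I[1,4], I[5,5].
μ_θ-semistable layers: μ^(1)=19/2; μ^(2)=5; μ^(3)=-4

((0, 0, 1, 1, 0); (0, 0, 0, 0, 1); (3, 3, 0, 0, 0))


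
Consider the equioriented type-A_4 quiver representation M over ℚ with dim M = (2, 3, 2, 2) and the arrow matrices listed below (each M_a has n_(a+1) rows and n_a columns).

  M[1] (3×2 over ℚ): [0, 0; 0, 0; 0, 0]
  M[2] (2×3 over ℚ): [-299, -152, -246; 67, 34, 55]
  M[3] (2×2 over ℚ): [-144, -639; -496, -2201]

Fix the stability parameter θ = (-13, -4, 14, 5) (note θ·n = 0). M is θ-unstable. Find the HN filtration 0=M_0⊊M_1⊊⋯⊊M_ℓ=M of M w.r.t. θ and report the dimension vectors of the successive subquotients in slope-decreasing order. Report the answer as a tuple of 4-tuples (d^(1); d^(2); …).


Via rank(M_{q-1}∘⋯∘M_p): M ≅ I[1,1]^2, I[2,2], I[2,3], I[2,4], I[4,4].
μ_θ-semistable layers: μ^(1)=14; μ^(2)=19/2; μ^(3)=5; μ^(4)=-4; μ^(5)=-13

((0, 0, 1, 0); (0, 0, 1, 1); (0, 0, 0, 1); (0, 3, 0, 0); (2, 0, 0, 0))


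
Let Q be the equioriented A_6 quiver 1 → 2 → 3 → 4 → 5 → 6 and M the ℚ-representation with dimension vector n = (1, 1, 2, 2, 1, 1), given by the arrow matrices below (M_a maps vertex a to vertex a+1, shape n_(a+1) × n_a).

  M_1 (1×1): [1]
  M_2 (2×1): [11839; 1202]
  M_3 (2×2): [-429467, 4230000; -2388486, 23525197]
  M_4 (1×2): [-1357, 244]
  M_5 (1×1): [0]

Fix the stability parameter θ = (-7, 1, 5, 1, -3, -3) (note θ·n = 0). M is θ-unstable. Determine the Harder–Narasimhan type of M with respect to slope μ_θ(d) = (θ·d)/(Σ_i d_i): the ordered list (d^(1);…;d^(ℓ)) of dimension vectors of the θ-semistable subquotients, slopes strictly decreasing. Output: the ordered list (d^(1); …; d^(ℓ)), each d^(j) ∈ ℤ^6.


Via rank(M_{q-1}∘⋯∘M_p): M ≅ I[1,5], I[3,4], I[6,6].
μ_θ-semistable layers: μ^(1)=3; μ^(2)=1; μ^(3)=-3; μ^(4)=-7

((0, 0, 1, 1, 0, 0); (0, 1, 1, 1, 1, 0); (0, 0, 0, 0, 0, 1); (1, 0, 0, 0, 0, 0))


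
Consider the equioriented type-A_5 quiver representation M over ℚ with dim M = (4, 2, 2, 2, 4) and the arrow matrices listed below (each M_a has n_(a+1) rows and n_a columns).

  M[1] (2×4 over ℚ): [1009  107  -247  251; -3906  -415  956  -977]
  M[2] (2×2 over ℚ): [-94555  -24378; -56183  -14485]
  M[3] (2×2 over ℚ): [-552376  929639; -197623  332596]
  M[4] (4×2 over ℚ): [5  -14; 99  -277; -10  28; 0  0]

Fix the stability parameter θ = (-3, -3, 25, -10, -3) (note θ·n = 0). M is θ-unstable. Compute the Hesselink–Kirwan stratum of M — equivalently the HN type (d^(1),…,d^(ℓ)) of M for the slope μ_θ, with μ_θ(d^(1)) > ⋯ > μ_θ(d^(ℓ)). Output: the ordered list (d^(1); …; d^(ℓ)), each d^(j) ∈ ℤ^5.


Interval decomposition of M: I[1,1]^2, I[1,5]^2, I[5,5]^2.
HN type (ℓ=2): μ^(1)=4; μ^(2)=-3

((0, 0, 2, 2, 2); (4, 2, 0, 0, 2))


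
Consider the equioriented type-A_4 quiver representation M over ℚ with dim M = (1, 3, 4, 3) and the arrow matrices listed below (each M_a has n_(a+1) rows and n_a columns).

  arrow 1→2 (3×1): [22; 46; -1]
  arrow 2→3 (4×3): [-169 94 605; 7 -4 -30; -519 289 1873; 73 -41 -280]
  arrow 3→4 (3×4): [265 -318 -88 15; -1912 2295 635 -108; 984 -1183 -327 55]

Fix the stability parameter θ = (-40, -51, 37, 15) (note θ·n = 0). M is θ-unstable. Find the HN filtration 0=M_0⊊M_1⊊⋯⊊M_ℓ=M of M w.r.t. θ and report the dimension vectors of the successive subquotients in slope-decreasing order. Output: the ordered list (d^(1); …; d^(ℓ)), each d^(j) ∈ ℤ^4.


Interval decomposition of M: I[1,4], I[2,3], I[2,4], I[3,4].
HN type (ℓ=4): μ^(1)=37; μ^(2)=26; μ^(3)=-91/2; μ^(4)=-51

((0, 0, 1, 0); (0, 0, 3, 3); (1, 1, 0, 0); (0, 2, 0, 0))


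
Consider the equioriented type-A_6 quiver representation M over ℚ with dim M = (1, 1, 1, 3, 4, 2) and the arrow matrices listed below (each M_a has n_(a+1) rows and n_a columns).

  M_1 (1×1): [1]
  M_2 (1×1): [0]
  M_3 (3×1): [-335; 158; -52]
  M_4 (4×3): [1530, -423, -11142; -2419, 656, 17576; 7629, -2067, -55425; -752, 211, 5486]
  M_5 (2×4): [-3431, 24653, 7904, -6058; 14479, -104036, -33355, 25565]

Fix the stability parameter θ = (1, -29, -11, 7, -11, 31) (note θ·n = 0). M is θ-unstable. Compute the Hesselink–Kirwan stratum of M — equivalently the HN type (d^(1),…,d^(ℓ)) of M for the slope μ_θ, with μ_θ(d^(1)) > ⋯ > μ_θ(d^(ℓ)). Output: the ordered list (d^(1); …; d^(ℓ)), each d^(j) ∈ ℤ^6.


Interval decomposition of M: I[1,2], I[3,6], I[4,5], I[4,6], I[5,5].
HN type (ℓ=4): μ^(1)=31; μ^(2)=-2; μ^(3)=-11; μ^(4)=-14

((0, 0, 0, 0, 0, 2); (0, 0, 0, 3, 3, 0); (0, 0, 1, 0, 1, 0); (1, 1, 0, 0, 0, 0))


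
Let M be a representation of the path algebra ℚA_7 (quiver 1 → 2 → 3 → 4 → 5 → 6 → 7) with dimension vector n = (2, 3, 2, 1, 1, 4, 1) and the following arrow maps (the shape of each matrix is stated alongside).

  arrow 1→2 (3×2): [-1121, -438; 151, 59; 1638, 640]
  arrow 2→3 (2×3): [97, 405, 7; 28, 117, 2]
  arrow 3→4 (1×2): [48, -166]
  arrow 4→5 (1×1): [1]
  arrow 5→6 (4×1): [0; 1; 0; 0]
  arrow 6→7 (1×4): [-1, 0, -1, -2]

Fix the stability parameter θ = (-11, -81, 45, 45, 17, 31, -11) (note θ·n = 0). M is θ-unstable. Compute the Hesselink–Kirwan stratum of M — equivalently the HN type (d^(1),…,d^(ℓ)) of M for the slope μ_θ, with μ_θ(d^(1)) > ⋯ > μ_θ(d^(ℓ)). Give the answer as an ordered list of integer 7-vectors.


Via rank(M_{q-1}∘⋯∘M_p): M ≅ I[1,3], I[1,6], I[2,2], I[6,6]^2, I[6,7].
μ_θ-semistable layers: μ^(1)=45; μ^(2)=69/2; μ^(3)=31; μ^(4)=10; μ^(5)=-46; μ^(6)=-81

((0, 0, 1, 0, 0, 0, 0); (0, 0, 1, 1, 1, 1, 0); (0, 0, 0, 0, 0, 2, 0); (0, 0, 0, 0, 0, 1, 1); (2, 2, 0, 0, 0, 0, 0); (0, 1, 0, 0, 0, 0, 0))


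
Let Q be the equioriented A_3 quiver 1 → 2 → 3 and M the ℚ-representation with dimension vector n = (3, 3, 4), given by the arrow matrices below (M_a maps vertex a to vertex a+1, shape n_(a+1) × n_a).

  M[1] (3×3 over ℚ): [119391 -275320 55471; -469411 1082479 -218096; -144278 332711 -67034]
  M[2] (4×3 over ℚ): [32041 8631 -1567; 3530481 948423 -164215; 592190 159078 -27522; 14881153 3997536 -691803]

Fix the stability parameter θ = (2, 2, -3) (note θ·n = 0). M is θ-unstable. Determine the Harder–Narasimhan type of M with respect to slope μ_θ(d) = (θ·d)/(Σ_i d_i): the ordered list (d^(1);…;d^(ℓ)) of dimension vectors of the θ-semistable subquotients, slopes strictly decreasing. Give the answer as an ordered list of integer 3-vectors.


Barcode: M ≅ I[1,2], I[1,3]^2, I[3,3]^2. HN layers by μ_θ (3 steps, strictly decreasing):
  μ^(1)=2; μ^(2)=1/3; μ^(3)=-3

((1, 1, 0); (2, 2, 2); (0, 0, 2))


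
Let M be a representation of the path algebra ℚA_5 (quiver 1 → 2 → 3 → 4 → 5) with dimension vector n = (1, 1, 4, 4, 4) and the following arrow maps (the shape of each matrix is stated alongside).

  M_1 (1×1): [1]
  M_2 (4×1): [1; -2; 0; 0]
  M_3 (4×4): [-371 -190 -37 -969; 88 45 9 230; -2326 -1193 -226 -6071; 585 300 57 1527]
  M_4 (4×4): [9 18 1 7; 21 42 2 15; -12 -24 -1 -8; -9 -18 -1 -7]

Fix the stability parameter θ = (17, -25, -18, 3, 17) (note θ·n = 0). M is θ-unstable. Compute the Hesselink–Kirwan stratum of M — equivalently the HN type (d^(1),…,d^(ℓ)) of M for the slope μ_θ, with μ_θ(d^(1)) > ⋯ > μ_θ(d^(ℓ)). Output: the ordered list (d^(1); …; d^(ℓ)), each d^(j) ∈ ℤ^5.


Barcode: M ≅ I[1,4], I[3,3], I[3,4], I[3,5], I[4,5], I[5,5]^2. HN layers by μ_θ (4 steps, strictly decreasing):
  μ^(1)=17; μ^(2)=3; μ^(3)=-26/3; μ^(4)=-18

((0, 0, 0, 0, 4); (0, 0, 0, 4, 0); (1, 1, 1, 0, 0); (0, 0, 3, 0, 0))


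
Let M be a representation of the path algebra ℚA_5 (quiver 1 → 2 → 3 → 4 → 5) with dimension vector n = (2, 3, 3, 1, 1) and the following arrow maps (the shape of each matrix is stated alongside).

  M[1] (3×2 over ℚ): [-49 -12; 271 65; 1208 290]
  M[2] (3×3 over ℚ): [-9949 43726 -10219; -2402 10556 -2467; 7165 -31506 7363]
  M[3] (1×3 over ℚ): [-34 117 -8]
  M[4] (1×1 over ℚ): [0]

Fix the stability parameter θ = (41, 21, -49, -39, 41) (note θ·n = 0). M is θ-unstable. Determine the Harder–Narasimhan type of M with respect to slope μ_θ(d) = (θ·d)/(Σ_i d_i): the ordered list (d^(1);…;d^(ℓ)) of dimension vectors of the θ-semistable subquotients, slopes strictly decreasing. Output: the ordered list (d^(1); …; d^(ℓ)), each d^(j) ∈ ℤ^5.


Barcode: M ≅ I[1,3], I[1,4], I[2,3], I[5,5]. HN layers by μ_θ (4 steps, strictly decreasing):
  μ^(1)=41; μ^(2)=13/3; μ^(3)=-13/2; μ^(4)=-14

((0, 0, 0, 0, 1); (1, 1, 1, 0, 0); (1, 1, 1, 1, 0); (0, 1, 1, 0, 0))


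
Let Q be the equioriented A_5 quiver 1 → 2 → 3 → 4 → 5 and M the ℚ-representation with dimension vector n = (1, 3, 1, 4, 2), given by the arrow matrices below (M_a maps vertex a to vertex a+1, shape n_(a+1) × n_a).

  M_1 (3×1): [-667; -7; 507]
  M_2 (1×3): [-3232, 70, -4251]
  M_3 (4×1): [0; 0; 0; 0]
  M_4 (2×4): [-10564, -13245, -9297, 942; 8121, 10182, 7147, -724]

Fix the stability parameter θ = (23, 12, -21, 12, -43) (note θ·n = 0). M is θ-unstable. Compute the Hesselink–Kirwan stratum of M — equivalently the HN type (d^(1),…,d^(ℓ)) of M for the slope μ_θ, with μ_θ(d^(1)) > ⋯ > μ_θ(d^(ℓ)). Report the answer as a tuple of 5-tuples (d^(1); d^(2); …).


Via rank(M_{q-1}∘⋯∘M_p): M ≅ I[1,3], I[2,2]^2, I[4,4]^2, I[4,5]^2.
μ_θ-semistable layers: μ^(1)=12; μ^(2)=14/3; μ^(3)=-31/2

((0, 2, 0, 2, 0); (1, 1, 1, 0, 0); (0, 0, 0, 2, 2))


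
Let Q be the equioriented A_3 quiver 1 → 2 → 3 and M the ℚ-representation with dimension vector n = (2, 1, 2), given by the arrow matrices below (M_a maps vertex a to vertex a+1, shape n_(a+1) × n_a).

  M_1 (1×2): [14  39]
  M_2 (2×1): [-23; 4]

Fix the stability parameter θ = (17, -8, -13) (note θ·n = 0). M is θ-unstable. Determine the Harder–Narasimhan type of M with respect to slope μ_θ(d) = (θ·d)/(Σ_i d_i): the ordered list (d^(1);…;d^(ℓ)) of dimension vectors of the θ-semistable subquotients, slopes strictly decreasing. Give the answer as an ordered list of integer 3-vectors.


Barcode: M ≅ I[1,1], I[1,3], I[3,3]. HN layers by μ_θ (3 steps, strictly decreasing):
  μ^(1)=17; μ^(2)=-4/3; μ^(3)=-13

((1, 0, 0); (1, 1, 1); (0, 0, 1))


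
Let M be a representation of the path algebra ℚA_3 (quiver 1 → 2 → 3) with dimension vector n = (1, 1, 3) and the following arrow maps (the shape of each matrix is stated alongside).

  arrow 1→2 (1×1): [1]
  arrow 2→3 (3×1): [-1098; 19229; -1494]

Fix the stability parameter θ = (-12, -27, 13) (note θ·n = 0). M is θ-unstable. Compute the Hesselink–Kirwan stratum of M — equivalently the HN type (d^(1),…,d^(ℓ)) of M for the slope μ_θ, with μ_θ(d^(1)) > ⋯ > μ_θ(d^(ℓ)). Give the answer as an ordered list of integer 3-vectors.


Interval decomposition of M: I[1,3], I[3,3]^2.
HN type (ℓ=2): μ^(1)=13; μ^(2)=-39/2

((0, 0, 3); (1, 1, 0))


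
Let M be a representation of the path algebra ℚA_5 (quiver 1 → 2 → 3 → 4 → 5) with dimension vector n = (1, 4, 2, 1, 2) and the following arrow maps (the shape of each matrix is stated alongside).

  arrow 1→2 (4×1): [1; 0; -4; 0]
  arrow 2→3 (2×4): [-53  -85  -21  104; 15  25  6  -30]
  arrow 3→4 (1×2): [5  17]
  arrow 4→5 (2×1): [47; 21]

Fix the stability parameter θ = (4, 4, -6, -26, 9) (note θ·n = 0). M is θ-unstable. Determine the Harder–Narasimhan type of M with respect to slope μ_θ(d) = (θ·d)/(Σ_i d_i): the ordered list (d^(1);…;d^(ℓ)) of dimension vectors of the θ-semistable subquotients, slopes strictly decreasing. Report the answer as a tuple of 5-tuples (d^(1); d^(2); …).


Interval decomposition of M: I[1,5], I[2,2]^2, I[2,3], I[5,5].
HN type (ℓ=4): μ^(1)=9; μ^(2)=4; μ^(3)=-1; μ^(4)=-6

((0, 0, 0, 0, 2); (0, 2, 0, 0, 0); (0, 1, 1, 0, 0); (1, 1, 1, 1, 0))


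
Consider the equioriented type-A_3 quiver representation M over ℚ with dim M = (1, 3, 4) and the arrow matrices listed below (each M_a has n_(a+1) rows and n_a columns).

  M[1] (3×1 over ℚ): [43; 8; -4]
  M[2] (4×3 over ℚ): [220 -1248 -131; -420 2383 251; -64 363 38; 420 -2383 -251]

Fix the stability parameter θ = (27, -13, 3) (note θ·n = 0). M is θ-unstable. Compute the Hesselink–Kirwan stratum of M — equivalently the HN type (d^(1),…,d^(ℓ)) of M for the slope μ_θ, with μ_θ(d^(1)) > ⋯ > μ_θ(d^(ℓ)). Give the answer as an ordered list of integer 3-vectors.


Via rank(M_{q-1}∘⋯∘M_p): M ≅ I[1,2], I[2,3]^2, I[3,3]^2.
μ_θ-semistable layers: μ^(1)=7; μ^(2)=3; μ^(3)=-13

((1, 1, 0); (0, 0, 4); (0, 2, 0))


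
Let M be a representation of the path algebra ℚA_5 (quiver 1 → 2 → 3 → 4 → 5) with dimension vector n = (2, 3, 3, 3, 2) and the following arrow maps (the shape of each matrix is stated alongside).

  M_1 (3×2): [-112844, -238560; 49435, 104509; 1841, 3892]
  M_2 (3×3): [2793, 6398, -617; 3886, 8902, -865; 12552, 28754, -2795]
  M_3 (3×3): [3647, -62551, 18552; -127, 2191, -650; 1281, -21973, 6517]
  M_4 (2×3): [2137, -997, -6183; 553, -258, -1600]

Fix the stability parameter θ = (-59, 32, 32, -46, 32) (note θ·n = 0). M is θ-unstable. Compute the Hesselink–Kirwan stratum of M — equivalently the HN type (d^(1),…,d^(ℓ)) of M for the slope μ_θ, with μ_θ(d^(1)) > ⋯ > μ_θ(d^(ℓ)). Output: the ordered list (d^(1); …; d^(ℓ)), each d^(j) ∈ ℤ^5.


Via rank(M_{q-1}∘⋯∘M_p): M ≅ I[1,2], I[1,5], I[2,5], I[3,3], I[4,4].
μ_θ-semistable layers: μ^(1)=32; μ^(2)=6; μ^(3)=-46; μ^(4)=-59

((0, 1, 1, 0, 2); (0, 2, 2, 2, 0); (0, 0, 0, 1, 0); (2, 0, 0, 0, 0))


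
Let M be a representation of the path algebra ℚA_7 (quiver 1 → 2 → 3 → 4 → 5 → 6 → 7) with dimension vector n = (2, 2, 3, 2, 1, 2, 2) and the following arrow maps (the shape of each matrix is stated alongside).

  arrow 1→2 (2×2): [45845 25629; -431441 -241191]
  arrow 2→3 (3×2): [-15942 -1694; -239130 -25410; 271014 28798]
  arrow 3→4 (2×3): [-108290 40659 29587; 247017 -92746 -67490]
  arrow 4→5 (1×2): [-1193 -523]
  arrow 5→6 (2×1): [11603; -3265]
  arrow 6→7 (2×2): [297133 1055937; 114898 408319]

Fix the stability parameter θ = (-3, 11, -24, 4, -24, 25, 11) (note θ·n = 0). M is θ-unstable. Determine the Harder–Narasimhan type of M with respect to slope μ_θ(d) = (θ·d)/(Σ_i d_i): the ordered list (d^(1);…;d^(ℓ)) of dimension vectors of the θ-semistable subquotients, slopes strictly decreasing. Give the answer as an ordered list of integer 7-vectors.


Via rank(M_{q-1}∘⋯∘M_p): M ≅ I[1,2], I[1,7], I[3,3], I[3,4], I[6,7].
μ_θ-semistable layers: μ^(1)=18; μ^(2)=11; μ^(3)=4; μ^(4)=-3; μ^(5)=-36/5; μ^(6)=-24

((0, 0, 0, 0, 0, 2, 2); (0, 1, 0, 0, 0, 0, 0); (0, 0, 0, 1, 0, 0, 0); (1, 0, 0, 0, 0, 0, 0); (1, 1, 1, 1, 1, 0, 0); (0, 0, 2, 0, 0, 0, 0))


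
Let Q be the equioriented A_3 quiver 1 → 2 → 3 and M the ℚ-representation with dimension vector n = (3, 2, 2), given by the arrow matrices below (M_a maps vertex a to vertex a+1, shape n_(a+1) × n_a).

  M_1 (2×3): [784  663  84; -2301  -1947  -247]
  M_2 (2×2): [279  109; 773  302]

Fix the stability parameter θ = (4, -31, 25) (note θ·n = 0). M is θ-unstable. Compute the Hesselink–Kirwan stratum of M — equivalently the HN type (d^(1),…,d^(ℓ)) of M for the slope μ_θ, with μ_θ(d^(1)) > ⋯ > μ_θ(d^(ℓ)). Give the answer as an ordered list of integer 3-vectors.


Barcode: M ≅ I[1,1], I[1,3]^2. HN layers by μ_θ (3 steps, strictly decreasing):
  μ^(1)=25; μ^(2)=4; μ^(3)=-27/2

((0, 0, 2); (1, 0, 0); (2, 2, 0))


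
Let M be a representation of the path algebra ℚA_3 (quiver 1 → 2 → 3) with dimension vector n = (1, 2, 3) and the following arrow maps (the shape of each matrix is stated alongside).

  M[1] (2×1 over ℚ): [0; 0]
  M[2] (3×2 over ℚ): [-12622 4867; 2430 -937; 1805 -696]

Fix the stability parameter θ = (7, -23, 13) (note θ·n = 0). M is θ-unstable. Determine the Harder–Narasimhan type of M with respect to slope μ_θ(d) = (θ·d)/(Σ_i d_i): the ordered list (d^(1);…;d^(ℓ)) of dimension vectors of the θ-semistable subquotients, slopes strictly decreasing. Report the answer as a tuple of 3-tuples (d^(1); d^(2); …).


Via rank(M_{q-1}∘⋯∘M_p): M ≅ I[1,1], I[2,3]^2, I[3,3].
μ_θ-semistable layers: μ^(1)=13; μ^(2)=7; μ^(3)=-23

((0, 0, 3); (1, 0, 0); (0, 2, 0))


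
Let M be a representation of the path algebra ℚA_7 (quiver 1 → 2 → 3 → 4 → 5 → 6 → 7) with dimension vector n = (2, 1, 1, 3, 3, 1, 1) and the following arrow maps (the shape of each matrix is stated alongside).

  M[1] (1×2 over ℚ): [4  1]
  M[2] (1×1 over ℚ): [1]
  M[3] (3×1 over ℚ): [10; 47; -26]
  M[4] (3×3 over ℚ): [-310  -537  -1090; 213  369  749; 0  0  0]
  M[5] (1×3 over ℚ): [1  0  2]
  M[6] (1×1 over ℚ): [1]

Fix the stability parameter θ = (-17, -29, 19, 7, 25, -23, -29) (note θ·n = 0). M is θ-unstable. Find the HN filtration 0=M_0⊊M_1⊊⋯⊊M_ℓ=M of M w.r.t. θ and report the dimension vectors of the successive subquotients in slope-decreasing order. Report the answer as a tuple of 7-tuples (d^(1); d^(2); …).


Via rank(M_{q-1}∘⋯∘M_p): M ≅ I[1,1], I[1,7], I[4,4], I[4,5], I[5,5].
μ_θ-semistable layers: μ^(1)=25; μ^(2)=7; μ^(3)=-1/5; μ^(4)=-17; μ^(5)=-23

((0, 0, 0, 0, 2, 0, 0); (0, 0, 0, 2, 0, 0, 0); (0, 0, 1, 1, 1, 1, 1); (1, 0, 0, 0, 0, 0, 0); (1, 1, 0, 0, 0, 0, 0))


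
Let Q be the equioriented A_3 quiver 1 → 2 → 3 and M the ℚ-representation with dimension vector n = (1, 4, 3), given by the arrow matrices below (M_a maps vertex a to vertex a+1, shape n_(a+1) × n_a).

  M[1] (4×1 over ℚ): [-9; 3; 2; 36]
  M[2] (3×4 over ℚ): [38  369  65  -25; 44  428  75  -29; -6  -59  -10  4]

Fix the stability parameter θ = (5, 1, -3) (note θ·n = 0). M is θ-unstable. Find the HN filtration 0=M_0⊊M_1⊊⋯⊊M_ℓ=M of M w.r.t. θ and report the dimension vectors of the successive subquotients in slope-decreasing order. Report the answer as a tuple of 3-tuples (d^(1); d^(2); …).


Interval decomposition of M: I[1,3], I[2,2]^2, I[2,3], I[3,3].
HN type (ℓ=3): μ^(1)=1; μ^(2)=-1; μ^(3)=-3

((1, 3, 1); (0, 1, 1); (0, 0, 1))


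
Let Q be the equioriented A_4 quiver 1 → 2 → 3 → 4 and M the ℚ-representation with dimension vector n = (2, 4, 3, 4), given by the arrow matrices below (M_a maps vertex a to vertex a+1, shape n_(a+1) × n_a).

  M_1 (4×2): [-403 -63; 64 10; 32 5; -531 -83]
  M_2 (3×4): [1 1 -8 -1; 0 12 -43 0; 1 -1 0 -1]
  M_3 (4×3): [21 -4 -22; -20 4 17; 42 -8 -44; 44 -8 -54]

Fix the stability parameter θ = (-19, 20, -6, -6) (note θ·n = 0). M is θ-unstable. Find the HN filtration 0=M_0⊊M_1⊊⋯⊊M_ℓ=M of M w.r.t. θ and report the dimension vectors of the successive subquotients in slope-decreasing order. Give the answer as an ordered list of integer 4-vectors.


Interval decomposition of M: I[1,2], I[1,4], I[2,3], I[2,4], I[4,4]^2.
HN type (ℓ=5): μ^(1)=20; μ^(2)=7; μ^(3)=8/3; μ^(4)=-6; μ^(5)=-19

((0, 1, 0, 0); (0, 1, 1, 0); (0, 2, 2, 2); (0, 0, 0, 2); (2, 0, 0, 0))


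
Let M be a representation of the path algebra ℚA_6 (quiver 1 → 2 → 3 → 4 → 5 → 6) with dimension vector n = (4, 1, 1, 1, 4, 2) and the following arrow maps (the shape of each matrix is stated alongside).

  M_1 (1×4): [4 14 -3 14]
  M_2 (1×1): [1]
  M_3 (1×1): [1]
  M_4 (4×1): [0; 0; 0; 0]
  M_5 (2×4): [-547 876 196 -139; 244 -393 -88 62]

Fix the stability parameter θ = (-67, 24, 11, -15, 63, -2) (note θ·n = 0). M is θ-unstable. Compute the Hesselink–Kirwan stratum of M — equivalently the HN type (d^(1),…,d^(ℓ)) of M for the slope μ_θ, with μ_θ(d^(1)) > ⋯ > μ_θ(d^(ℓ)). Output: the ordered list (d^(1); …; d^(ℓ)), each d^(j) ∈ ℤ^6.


Via rank(M_{q-1}∘⋯∘M_p): M ≅ I[1,1]^3, I[1,4], I[5,5]^2, I[5,6]^2.
μ_θ-semistable layers: μ^(1)=63; μ^(2)=61/2; μ^(3)=20/3; μ^(4)=-67

((0, 0, 0, 0, 2, 0); (0, 0, 0, 0, 2, 2); (0, 1, 1, 1, 0, 0); (4, 0, 0, 0, 0, 0))


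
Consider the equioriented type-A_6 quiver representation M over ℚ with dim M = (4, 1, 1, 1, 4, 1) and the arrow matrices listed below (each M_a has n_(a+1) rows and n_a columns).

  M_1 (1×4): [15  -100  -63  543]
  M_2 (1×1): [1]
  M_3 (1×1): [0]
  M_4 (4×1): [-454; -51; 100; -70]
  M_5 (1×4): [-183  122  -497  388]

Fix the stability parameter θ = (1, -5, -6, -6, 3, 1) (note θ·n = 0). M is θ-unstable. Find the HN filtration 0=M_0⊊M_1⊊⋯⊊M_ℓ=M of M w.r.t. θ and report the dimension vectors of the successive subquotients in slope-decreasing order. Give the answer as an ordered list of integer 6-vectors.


Via rank(M_{q-1}∘⋯∘M_p): M ≅ I[1,1]^3, I[1,3], I[4,5], I[5,5]^2, I[5,6].
μ_θ-semistable layers: μ^(1)=3; μ^(2)=2; μ^(3)=1; μ^(4)=-10/3; μ^(5)=-6

((0, 0, 0, 0, 3, 0); (0, 0, 0, 0, 1, 1); (3, 0, 0, 0, 0, 0); (1, 1, 1, 0, 0, 0); (0, 0, 0, 1, 0, 0))


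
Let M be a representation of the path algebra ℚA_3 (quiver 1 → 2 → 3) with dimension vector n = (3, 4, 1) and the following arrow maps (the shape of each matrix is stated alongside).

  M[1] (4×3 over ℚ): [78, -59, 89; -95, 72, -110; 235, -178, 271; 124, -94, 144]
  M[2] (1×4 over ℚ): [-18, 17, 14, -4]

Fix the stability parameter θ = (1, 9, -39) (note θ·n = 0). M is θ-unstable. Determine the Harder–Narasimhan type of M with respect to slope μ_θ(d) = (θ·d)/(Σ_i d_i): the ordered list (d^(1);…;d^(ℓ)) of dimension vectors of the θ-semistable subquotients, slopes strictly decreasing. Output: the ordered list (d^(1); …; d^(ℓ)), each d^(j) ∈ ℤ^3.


Interval decomposition of M: I[1,2]^2, I[1,3], I[2,2].
HN type (ℓ=3): μ^(1)=9; μ^(2)=1; μ^(3)=-29/3

((0, 3, 0); (2, 0, 0); (1, 1, 1))


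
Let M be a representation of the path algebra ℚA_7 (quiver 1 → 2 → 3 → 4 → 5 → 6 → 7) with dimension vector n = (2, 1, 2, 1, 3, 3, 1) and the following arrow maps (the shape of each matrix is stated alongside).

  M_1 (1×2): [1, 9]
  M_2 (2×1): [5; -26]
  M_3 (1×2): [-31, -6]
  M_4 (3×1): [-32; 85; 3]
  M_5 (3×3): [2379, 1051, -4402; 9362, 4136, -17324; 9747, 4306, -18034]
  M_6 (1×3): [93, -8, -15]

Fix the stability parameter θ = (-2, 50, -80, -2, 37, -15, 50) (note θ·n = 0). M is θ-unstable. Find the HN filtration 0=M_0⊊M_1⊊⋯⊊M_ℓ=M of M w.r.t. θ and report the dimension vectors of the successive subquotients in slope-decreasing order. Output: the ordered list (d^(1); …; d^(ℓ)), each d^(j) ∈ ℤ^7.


Barcode: M ≅ I[1,1], I[1,7], I[3,3], I[5,5], I[5,6], I[6,6]. HN layers by μ_θ (7 steps, strictly decreasing):
  μ^(1)=50; μ^(2)=37; μ^(3)=11; μ^(4)=-2; μ^(5)=-32/3; μ^(6)=-15; μ^(7)=-80

((0, 0, 0, 0, 0, 0, 1); (0, 0, 0, 0, 1, 0, 0); (0, 0, 0, 0, 2, 2, 0); (1, 0, 0, 1, 0, 0, 0); (1, 1, 1, 0, 0, 0, 0); (0, 0, 0, 0, 0, 1, 0); (0, 0, 1, 0, 0, 0, 0))


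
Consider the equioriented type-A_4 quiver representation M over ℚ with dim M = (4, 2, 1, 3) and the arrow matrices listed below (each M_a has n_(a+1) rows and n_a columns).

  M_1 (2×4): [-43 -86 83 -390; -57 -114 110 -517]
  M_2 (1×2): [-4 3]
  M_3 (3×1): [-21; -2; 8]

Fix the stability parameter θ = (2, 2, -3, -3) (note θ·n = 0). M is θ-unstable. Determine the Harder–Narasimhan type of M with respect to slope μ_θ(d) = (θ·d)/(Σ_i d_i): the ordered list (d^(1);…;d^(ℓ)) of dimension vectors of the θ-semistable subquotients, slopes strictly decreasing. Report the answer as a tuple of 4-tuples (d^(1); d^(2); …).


Barcode: M ≅ I[1,1]^2, I[1,2], I[1,4], I[4,4]^2. HN layers by μ_θ (3 steps, strictly decreasing):
  μ^(1)=2; μ^(2)=-1/2; μ^(3)=-3

((3, 1, 0, 0); (1, 1, 1, 1); (0, 0, 0, 2))


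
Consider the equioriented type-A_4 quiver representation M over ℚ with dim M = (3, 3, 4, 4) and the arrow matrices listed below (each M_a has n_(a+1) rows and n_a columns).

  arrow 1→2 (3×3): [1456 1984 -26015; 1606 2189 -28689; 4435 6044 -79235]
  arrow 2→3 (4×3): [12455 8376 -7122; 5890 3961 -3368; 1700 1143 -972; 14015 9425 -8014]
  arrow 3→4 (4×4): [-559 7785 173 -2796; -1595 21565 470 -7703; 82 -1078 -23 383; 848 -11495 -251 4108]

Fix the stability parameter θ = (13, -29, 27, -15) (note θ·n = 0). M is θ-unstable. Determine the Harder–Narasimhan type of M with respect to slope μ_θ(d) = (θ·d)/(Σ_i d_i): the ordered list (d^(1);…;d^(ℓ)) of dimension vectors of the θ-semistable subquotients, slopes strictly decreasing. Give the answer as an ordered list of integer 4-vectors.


Via rank(M_{q-1}∘⋯∘M_p): M ≅ I[1,2], I[1,3], I[1,4], I[3,4]^2, I[4,4].
μ_θ-semistable layers: μ^(1)=27; μ^(2)=6; μ^(3)=-8; μ^(4)=-15

((0, 0, 1, 0); (0, 0, 3, 3); (3, 3, 0, 0); (0, 0, 0, 1))


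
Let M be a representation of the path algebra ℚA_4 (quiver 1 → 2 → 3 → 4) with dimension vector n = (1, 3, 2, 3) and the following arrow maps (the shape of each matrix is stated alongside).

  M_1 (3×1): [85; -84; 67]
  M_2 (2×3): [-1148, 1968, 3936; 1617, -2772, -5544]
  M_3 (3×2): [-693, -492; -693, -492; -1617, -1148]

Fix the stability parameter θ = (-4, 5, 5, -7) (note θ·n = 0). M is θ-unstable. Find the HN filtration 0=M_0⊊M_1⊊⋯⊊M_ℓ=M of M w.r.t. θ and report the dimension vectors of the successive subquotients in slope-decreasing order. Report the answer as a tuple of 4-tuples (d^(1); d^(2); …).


Barcode: M ≅ I[1,3], I[2,2]^2, I[3,4], I[4,4]^2. HN layers by μ_θ (4 steps, strictly decreasing):
  μ^(1)=5; μ^(2)=-1; μ^(3)=-4; μ^(4)=-7

((0, 3, 1, 0); (0, 0, 1, 1); (1, 0, 0, 0); (0, 0, 0, 2))


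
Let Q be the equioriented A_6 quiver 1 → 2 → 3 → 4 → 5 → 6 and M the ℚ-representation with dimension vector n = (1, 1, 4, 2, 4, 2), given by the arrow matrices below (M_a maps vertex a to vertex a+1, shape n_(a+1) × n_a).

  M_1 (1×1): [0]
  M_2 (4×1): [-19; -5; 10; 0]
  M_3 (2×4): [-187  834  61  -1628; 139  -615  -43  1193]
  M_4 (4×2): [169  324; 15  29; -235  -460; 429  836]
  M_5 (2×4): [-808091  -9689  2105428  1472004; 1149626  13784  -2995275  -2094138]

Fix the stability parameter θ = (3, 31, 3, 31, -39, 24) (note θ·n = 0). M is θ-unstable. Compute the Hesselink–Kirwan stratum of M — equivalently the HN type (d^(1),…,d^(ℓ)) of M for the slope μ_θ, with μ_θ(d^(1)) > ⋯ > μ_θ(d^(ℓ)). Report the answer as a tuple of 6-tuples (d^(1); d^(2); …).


Interval decomposition of M: I[1,1], I[2,6], I[3,3]^2, I[3,6], I[5,5]^2.
HN type (ℓ=5): μ^(1)=24; μ^(2)=13/2; μ^(3)=3; μ^(4)=-5/3; μ^(5)=-39

((0, 0, 0, 0, 0, 2); (0, 1, 1, 1, 1, 0); (1, 0, 2, 0, 0, 0); (0, 0, 1, 1, 1, 0); (0, 0, 0, 0, 2, 0))


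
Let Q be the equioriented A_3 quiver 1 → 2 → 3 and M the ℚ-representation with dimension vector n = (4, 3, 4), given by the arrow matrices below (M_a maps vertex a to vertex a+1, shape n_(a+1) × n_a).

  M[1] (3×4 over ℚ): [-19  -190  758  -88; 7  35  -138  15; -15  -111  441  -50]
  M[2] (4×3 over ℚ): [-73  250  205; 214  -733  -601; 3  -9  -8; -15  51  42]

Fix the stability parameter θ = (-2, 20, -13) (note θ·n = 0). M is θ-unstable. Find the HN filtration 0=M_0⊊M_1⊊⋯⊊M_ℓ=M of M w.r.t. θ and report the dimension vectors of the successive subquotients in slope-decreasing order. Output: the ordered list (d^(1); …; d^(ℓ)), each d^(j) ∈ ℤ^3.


Barcode: M ≅ I[1,1], I[1,2], I[1,3]^2, I[3,3]^2. HN layers by μ_θ (4 steps, strictly decreasing):
  μ^(1)=20; μ^(2)=7/2; μ^(3)=-2; μ^(4)=-13

((0, 1, 0); (0, 2, 2); (4, 0, 0); (0, 0, 2))
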